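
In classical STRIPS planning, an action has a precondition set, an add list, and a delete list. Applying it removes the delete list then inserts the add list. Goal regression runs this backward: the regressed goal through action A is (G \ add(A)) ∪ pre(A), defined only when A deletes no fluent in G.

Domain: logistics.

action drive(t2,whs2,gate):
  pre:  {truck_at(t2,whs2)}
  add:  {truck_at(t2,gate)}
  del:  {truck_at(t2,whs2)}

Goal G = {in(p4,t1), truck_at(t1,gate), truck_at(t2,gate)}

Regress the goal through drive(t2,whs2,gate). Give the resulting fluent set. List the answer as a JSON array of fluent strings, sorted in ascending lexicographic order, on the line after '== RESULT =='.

Regress:
  G ∩ del = {}  (empty — regression defined)
  G \ add = {in(p4,t1), truck_at(t1,gate), truck_at(t2,gate)} \ {truck_at(t2,gate)} = {in(p4,t1), truck_at(t1,gate)}
  ∪ pre   = {in(p4,t1), truck_at(t1,gate)} ∪ {truck_at(t2,whs2)}
          = {in(p4,t1), truck_at(t1,gate), truck_at(t2,whs2)}

== RESULT ==
["in(p4,t1)", "truck_at(t1,gate)", "truck_at(t2,whs2)"]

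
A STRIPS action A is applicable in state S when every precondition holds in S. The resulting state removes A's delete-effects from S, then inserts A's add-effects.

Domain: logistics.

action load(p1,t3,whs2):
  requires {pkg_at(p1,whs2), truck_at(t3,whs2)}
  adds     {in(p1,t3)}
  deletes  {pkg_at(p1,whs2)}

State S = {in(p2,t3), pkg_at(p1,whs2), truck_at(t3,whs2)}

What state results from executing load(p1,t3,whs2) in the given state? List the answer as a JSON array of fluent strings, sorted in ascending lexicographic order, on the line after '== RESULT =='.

Progress:
  pre ⊆ S: {pkg_at(p1,whs2), truck_at(t3,whs2)} ⊆ S  — applicable
  S \ del = {in(p2,t3), truck_at(t3,whs2)}
  ∪ add   = {in(p1,t3), in(p2,t3), truck_at(t3,whs2)}

== RESULT ==
["in(p1,t3)", "in(p2,t3)", "truck_at(t3,whs2)"]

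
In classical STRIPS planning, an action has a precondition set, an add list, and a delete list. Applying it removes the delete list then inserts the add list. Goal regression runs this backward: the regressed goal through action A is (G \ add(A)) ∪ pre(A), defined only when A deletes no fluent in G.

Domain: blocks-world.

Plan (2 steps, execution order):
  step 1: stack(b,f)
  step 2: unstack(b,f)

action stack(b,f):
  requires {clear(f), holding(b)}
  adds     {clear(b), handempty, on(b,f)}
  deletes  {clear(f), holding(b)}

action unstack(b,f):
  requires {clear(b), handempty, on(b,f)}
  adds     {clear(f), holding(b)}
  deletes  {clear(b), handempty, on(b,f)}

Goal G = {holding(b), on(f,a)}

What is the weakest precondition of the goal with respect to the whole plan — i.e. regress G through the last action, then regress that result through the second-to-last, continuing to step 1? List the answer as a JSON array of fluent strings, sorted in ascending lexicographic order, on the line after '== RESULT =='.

Work backward from the goal:
  through step 2 (unstack(b,f)): drop {holding(b)}, keep {on(f,a)}, require {clear(b), handempty, on(b,f)}
    → {clear(b), handempty, on(b,f), on(f,a)}
  through step 1 (stack(b,f)): drop {clear(b), handempty, on(b,f)}, keep {on(f,a)}, require {clear(f), holding(b)}
    → {clear(f), holding(b), on(f,a)}

== RESULT ==
["clear(f)", "holding(b)", "on(f,a)"]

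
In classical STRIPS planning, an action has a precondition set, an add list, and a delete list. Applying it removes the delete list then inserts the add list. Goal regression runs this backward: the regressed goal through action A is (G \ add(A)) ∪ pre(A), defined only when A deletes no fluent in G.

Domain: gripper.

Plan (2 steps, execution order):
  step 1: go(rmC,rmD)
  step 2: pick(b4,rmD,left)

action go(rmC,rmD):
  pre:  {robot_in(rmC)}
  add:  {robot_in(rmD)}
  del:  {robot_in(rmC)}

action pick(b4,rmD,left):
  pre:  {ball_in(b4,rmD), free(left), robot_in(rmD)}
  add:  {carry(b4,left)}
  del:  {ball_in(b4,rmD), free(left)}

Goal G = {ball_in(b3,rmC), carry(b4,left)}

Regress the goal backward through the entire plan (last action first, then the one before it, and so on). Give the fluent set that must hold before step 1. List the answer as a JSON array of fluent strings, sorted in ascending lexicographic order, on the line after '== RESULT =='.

Work backward from the goal:
  through step 2 (pick(b4,rmD,left)): drop {carry(b4,left)}, keep {ball_in(b3,rmC)}, require {ball_in(b4,rmD), free(left), robot_in(rmD)}
    → {ball_in(b3,rmC), ball_in(b4,rmD), free(left), robot_in(rmD)}
  through step 1 (go(rmC,rmD)): drop {robot_in(rmD)}, keep {ball_in(b3,rmC), ball_in(b4,rmD), free(left)}, require {robot_in(rmC)}
    → {ball_in(b3,rmC), ball_in(b4,rmD), free(left), robot_in(rmC)}

== RESULT ==
["ball_in(b3,rmC)", "ball_in(b4,rmD)", "free(left)", "robot_in(rmC)"]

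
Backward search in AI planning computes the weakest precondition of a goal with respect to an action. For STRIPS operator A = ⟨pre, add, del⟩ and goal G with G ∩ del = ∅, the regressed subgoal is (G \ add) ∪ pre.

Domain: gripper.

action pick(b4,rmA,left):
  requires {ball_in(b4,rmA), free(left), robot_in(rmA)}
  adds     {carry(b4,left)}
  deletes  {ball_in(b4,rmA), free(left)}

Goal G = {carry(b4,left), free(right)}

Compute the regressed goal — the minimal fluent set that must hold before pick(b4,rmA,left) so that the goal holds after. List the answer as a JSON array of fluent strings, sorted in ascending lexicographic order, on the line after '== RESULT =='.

Regress:
  G ∩ del = {}  (empty — regression defined)
  G \ add = {carry(b4,left), free(right)} \ {carry(b4,left)} = {free(right)}
  ∪ pre   = {free(right)} ∪ {ball_in(b4,rmA), free(left), robot_in(rmA)}
          = {ball_in(b4,rmA), free(left), free(right), robot_in(rmA)}

== RESULT ==
["ball_in(b4,rmA)", "free(left)", "free(right)", "robot_in(rmA)"]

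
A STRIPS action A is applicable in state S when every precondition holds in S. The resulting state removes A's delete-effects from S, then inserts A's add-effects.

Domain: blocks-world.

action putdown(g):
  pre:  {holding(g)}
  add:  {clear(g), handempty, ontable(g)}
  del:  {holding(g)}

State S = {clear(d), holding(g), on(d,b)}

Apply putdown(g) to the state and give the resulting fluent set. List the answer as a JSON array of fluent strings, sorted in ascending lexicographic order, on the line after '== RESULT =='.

Progress:
  pre ⊆ S: {holding(g)} ⊆ S  — applicable
  S \ del = {clear(d), on(d,b)}
  ∪ add   = {clear(d), clear(g), handempty, on(d,b), ontable(g)}

== RESULT ==
["clear(d)", "clear(g)", "handempty", "on(d,b)", "ontable(g)"]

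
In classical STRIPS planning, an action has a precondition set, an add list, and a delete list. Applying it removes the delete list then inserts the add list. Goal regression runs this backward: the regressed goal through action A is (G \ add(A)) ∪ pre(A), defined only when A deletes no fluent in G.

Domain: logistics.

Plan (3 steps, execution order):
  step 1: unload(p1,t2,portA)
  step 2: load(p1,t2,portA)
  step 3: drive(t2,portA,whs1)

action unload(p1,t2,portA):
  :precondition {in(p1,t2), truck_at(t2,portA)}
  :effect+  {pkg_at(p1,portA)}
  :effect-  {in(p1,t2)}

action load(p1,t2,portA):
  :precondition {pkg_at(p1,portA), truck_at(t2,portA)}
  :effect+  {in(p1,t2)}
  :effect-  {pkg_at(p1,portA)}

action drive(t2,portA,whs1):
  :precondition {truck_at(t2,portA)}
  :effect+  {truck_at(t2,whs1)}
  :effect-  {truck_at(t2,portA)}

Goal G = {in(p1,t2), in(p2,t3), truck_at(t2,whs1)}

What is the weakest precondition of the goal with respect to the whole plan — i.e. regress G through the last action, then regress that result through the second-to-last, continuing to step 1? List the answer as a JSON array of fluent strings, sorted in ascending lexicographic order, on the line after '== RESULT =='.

Work backward from the goal:
  through step 3 (drive(t2,portA,whs1)): drop {truck_at(t2,whs1)}, keep {in(p1,t2), in(p2,t3)}, require {truck_at(t2,portA)}
    → {in(p1,t2), in(p2,t3), truck_at(t2,portA)}
  through step 2 (load(p1,t2,portA)): drop {in(p1,t2)}, keep {in(p2,t3), truck_at(t2,portA)}, require {pkg_at(p1,portA), truck_at(t2,portA)}
    → {in(p2,t3), pkg_at(p1,portA), truck_at(t2,portA)}
  through step 1 (unload(p1,t2,portA)): drop {pkg_at(p1,portA)}, keep {in(p2,t3), truck_at(t2,portA)}, require {in(p1,t2), truck_at(t2,portA)}
    → {in(p1,t2), in(p2,t3), truck_at(t2,portA)}

== RESULT ==
["in(p1,t2)", "in(p2,t3)", "truck_at(t2,portA)"]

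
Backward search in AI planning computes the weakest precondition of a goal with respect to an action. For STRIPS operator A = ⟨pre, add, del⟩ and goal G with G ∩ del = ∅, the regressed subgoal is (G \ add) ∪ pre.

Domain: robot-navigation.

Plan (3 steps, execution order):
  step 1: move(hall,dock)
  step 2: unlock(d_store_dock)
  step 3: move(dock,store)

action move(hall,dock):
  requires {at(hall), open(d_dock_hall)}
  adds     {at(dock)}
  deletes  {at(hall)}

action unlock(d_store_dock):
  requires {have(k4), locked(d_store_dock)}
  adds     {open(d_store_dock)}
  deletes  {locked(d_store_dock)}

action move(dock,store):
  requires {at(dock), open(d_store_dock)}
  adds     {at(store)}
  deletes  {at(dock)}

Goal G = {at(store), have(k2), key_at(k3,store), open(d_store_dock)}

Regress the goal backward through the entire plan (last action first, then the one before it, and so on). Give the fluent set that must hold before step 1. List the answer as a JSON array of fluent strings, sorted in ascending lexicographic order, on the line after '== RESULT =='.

Work backward from the goal:
  through step 3 (move(dock,store)): drop {at(store)}, keep {have(k2), key_at(k3,store), open(d_store_dock)}, require {at(dock), open(d_store_dock)}
    → {at(dock), have(k2), key_at(k3,store), open(d_store_dock)}
  through step 2 (unlock(d_store_dock)): drop {open(d_store_dock)}, keep {at(dock), have(k2), key_at(k3,store)}, require {have(k4), locked(d_store_dock)}
    → {at(dock), have(k2), have(k4), key_at(k3,store), locked(d_store_dock)}
  through step 1 (move(hall,dock)): drop {at(dock)}, keep {have(k2), have(k4), key_at(k3,store), locked(d_store_dock)}, require {at(hall), open(d_dock_hall)}
    → {at(hall), have(k2), have(k4), key_at(k3,store), locked(d_store_dock), open(d_dock_hall)}

== RESULT ==
["at(hall)", "have(k2)", "have(k4)", "key_at(k3,store)", "locked(d_store_dock)", "open(d_dock_hall)"]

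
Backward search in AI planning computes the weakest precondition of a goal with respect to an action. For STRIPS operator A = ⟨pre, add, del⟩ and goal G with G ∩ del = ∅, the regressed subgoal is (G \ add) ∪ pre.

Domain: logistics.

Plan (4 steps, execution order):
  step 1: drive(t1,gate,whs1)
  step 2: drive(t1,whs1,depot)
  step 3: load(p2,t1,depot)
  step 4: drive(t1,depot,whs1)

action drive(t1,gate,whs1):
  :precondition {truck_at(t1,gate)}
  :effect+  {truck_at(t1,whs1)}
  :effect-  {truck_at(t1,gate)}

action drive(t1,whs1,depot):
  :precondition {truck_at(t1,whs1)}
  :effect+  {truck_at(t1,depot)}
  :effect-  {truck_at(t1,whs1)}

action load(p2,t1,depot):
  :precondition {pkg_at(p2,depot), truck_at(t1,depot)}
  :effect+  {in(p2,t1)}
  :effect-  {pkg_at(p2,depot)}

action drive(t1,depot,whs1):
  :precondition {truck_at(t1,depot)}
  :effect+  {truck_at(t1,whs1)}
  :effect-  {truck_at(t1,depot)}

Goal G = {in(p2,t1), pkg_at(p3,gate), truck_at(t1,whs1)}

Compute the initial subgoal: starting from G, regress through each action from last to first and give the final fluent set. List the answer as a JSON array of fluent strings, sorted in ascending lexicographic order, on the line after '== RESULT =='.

Regress step by step:
  through step 4 (drive(t1,depot,whs1)): drop {truck_at(t1,whs1)}, keep {in(p2,t1), pkg_at(p3,gate)}, require {truck_at(t1,depot)}
    → {in(p2,t1), pkg_at(p3,gate), truck_at(t1,depot)}
  through step 3 (load(p2,t1,depot)): drop {in(p2,t1)}, keep {pkg_at(p3,gate), truck_at(t1,depot)}, require {pkg_at(p2,depot), truck_at(t1,depot)}
    → {pkg_at(p2,depot), pkg_at(p3,gate), truck_at(t1,depot)}
  through step 2 (drive(t1,whs1,depot)): drop {truck_at(t1,depot)}, keep {pkg_at(p2,depot), pkg_at(p3,gate)}, require {truck_at(t1,whs1)}
    → {pkg_at(p2,depot), pkg_at(p3,gate), truck_at(t1,whs1)}
  through step 1 (drive(t1,gate,whs1)): drop {truck_at(t1,whs1)}, keep {pkg_at(p2,depot), pkg_at(p3,gate)}, require {truck_at(t1,gate)}
    → {pkg_at(p2,depot), pkg_at(p3,gate), truck_at(t1,gate)}

== RESULT ==
["pkg_at(p2,depot)", "pkg_at(p3,gate)", "truck_at(t1,gate)"]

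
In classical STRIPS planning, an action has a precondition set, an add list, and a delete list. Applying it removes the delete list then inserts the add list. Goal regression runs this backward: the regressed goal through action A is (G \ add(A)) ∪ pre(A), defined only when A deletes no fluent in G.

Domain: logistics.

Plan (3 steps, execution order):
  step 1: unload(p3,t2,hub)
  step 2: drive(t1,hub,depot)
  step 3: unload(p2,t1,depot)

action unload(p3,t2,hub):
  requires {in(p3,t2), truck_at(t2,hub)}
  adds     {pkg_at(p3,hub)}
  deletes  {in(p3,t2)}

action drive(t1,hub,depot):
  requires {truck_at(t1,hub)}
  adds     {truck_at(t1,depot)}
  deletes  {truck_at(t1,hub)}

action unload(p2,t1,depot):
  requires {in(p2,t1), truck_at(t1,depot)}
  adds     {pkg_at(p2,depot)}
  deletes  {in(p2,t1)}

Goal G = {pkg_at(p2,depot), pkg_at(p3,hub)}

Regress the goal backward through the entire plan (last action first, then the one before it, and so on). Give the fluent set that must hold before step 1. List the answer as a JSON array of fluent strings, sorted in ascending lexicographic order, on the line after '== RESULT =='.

Work backward from the goal:
  through step 3 (unload(p2,t1,depot)): drop {pkg_at(p2,depot)}, keep {pkg_at(p3,hub)}, require {in(p2,t1), truck_at(t1,depot)}
    → {in(p2,t1), pkg_at(p3,hub), truck_at(t1,depot)}
  through step 2 (drive(t1,hub,depot)): drop {truck_at(t1,depot)}, keep {in(p2,t1), pkg_at(p3,hub)}, require {truck_at(t1,hub)}
    → {in(p2,t1), pkg_at(p3,hub), truck_at(t1,hub)}
  through step 1 (unload(p3,t2,hub)): drop {pkg_at(p3,hub)}, keep {in(p2,t1), truck_at(t1,hub)}, require {in(p3,t2), truck_at(t2,hub)}
    → {in(p2,t1), in(p3,t2), truck_at(t1,hub), truck_at(t2,hub)}

== RESULT ==
["in(p2,t1)", "in(p3,t2)", "truck_at(t1,hub)", "truck_at(t2,hub)"]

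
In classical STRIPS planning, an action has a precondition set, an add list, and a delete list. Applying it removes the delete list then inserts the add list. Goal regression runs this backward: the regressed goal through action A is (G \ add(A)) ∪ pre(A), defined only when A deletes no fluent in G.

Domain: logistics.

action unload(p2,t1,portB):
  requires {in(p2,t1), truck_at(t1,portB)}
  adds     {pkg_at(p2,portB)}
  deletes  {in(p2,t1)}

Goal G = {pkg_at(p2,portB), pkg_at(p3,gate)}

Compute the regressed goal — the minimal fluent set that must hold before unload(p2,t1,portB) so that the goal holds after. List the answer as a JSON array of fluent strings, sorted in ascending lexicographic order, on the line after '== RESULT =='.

Regress:
  G ∩ del = {}  (empty — regression defined)
  G \ add = {pkg_at(p2,portB), pkg_at(p3,gate)} \ {pkg_at(p2,portB)} = {pkg_at(p3,gate)}
  ∪ pre   = {pkg_at(p3,gate)} ∪ {in(p2,t1), truck_at(t1,portB)}
          = {in(p2,t1), pkg_at(p3,gate), truck_at(t1,portB)}

== RESULT ==
["in(p2,t1)", "pkg_at(p3,gate)", "truck_at(t1,portB)"]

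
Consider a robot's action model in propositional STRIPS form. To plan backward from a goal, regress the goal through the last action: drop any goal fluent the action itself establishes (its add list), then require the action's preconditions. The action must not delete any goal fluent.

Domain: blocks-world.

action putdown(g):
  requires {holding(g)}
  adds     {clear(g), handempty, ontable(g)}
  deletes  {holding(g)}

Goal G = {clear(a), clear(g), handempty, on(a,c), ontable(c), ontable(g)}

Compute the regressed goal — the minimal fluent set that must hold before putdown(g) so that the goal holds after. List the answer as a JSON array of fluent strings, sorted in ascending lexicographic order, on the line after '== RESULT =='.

Regress:
  G ∩ del = {}  (empty — regression defined)
  G \ add = {clear(a), clear(g), handempty, on(a,c), ontable(c), ontable(g)} \ {clear(g), handempty, ontable(g)} = {clear(a), on(a,c), ontable(c)}
  ∪ pre   = {clear(a), on(a,c), ontable(c)} ∪ {holding(g)}
          = {clear(a), holding(g), on(a,c), ontable(c)}

== RESULT ==
["clear(a)", "holding(g)", "on(a,c)", "ontable(c)"]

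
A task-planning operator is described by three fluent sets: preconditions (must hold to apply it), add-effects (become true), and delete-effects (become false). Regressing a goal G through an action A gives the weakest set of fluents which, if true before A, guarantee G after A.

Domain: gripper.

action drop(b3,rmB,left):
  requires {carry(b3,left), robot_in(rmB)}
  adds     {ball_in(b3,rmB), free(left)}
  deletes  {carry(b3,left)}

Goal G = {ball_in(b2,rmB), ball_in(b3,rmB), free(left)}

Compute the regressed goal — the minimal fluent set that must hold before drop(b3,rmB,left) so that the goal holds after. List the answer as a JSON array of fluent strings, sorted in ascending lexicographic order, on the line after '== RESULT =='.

Compute (G \ add) ∪ pre:
  G ∩ del = {}  (empty — regression defined)
  G \ add = {ball_in(b2,rmB), ball_in(b3,rmB), free(left)} \ {ball_in(b3,rmB), free(left)} = {ball_in(b2,rmB)}
  ∪ pre   = {ball_in(b2,rmB)} ∪ {carry(b3,left), robot_in(rmB)}
          = {ball_in(b2,rmB), carry(b3,left), robot_in(rmB)}

== RESULT ==
["ball_in(b2,rmB)", "carry(b3,left)", "robot_in(rmB)"]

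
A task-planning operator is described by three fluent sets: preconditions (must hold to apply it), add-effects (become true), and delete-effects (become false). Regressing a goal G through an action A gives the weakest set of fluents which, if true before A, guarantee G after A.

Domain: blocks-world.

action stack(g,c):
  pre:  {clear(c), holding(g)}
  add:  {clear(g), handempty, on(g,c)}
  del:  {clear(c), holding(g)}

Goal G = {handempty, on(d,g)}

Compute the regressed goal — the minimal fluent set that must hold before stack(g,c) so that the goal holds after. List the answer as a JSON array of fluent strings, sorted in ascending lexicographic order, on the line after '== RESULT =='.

Regress:
  G ∩ del = {}  (empty — regression defined)
  G \ add = {handempty, on(d,g)} \ {clear(g), handempty, on(g,c)} = {on(d,g)}
  ∪ pre   = {on(d,g)} ∪ {clear(c), holding(g)}
          = {clear(c), holding(g), on(d,g)}

== RESULT ==
["clear(c)", "holding(g)", "on(d,g)"]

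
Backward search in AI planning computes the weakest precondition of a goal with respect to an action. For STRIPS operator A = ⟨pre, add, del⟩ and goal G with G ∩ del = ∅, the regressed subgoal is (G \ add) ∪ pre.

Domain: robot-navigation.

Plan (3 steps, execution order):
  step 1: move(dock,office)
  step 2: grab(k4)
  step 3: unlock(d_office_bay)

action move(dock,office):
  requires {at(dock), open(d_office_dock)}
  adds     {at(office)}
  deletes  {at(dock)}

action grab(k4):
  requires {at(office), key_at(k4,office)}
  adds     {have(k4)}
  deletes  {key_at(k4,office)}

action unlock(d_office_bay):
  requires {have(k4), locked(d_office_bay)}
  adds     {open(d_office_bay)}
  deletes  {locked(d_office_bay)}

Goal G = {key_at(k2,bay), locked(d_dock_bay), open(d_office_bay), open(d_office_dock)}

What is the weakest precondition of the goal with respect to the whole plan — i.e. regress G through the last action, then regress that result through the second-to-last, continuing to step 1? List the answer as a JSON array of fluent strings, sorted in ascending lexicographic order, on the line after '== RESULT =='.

Work backward from the goal:
  through step 3 (unlock(d_office_bay)): drop {open(d_office_bay)}, keep {key_at(k2,bay), locked(d_dock_bay), open(d_office_dock)}, require {have(k4), locked(d_office_bay)}
    → {have(k4), key_at(k2,bay), locked(d_dock_bay), locked(d_office_bay), open(d_office_dock)}
  through step 2 (grab(k4)): drop {have(k4)}, keep {key_at(k2,bay), locked(d_dock_bay), locked(d_office_bay), open(d_office_dock)}, require {at(office), key_at(k4,office)}
    → {at(office), key_at(k2,bay), key_at(k4,office), locked(d_dock_bay), locked(d_office_bay), open(d_office_dock)}
  through step 1 (move(dock,office)): drop {at(office)}, keep {key_at(k2,bay), key_at(k4,office), locked(d_dock_bay), locked(d_office_bay), open(d_office_dock)}, require {at(dock), open(d_office_dock)}
    → {at(dock), key_at(k2,bay), key_at(k4,office), locked(d_dock_bay), locked(d_office_bay), open(d_office_dock)}

== RESULT ==
["at(dock)", "key_at(k2,bay)", "key_at(k4,office)", "locked(d_dock_bay)", "locked(d_office_bay)", "open(d_office_dock)"]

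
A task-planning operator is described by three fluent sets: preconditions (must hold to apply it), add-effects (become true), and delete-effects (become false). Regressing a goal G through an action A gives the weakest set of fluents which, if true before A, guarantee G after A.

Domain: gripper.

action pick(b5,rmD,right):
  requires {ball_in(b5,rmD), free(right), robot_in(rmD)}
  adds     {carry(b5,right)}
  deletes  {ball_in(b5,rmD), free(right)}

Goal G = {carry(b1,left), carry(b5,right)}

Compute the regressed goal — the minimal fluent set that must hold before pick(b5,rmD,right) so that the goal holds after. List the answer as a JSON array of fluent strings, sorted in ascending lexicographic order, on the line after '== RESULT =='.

Compute (G \ add) ∪ pre:
  G ∩ del = {}  (empty — regression defined)
  G \ add = {carry(b1,left), carry(b5,right)} \ {carry(b5,right)} = {carry(b1,left)}
  ∪ pre   = {carry(b1,left)} ∪ {ball_in(b5,rmD), free(right), robot_in(rmD)}
          = {ball_in(b5,rmD), carry(b1,left), free(right), robot_in(rmD)}

== RESULT ==
["ball_in(b5,rmD)", "carry(b1,left)", "free(right)", "robot_in(rmD)"]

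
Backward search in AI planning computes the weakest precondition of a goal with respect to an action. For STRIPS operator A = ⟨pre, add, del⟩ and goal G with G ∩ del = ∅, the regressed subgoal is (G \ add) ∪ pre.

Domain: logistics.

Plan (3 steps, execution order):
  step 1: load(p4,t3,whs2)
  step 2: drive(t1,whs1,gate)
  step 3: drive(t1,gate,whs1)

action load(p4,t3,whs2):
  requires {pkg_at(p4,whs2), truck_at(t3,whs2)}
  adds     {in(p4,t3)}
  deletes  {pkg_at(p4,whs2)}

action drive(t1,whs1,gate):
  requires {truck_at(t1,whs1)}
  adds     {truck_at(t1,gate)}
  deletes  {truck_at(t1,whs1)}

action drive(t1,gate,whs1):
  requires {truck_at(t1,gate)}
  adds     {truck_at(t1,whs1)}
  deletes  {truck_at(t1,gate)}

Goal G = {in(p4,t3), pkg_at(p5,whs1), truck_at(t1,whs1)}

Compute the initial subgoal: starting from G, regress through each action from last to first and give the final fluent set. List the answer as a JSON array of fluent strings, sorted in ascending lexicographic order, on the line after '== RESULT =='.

Regress step by step:
  through step 3 (drive(t1,gate,whs1)): drop {truck_at(t1,whs1)}, keep {in(p4,t3), pkg_at(p5,whs1)}, require {truck_at(t1,gate)}
    → {in(p4,t3), pkg_at(p5,whs1), truck_at(t1,gate)}
  through step 2 (drive(t1,whs1,gate)): drop {truck_at(t1,gate)}, keep {in(p4,t3), pkg_at(p5,whs1)}, require {truck_at(t1,whs1)}
    → {in(p4,t3), pkg_at(p5,whs1), truck_at(t1,whs1)}
  through step 1 (load(p4,t3,whs2)): drop {in(p4,t3)}, keep {pkg_at(p5,whs1), truck_at(t1,whs1)}, require {pkg_at(p4,whs2), truck_at(t3,whs2)}
    → {pkg_at(p4,whs2), pkg_at(p5,whs1), truck_at(t1,whs1), truck_at(t3,whs2)}

== RESULT ==
["pkg_at(p4,whs2)", "pkg_at(p5,whs1)", "truck_at(t1,whs1)", "truck_at(t3,whs2)"]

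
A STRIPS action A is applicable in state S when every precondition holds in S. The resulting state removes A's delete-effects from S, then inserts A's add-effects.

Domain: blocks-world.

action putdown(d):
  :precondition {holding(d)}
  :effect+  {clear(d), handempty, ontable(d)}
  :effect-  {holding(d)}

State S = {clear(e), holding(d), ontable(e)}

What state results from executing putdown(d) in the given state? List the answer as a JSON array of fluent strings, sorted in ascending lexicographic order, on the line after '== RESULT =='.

Progress:
  pre ⊆ S: {holding(d)} ⊆ S  — applicable
  S \ del = {clear(e), ontable(e)}
  ∪ add   = {clear(d), clear(e), handempty, ontable(d), ontable(e)}

== RESULT ==
["clear(d)", "clear(e)", "handempty", "ontable(d)", "ontable(e)"]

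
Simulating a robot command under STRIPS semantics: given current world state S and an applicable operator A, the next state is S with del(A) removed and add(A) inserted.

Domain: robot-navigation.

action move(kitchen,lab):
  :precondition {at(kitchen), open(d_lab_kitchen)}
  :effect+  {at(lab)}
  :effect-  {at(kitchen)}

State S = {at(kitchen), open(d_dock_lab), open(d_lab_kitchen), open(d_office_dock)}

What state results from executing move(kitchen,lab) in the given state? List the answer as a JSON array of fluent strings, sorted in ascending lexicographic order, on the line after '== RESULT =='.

Compute (S \ del) ∪ add:
  pre ⊆ S: {at(kitchen), open(d_lab_kitchen)} ⊆ S  — applicable
  S \ del = {open(d_dock_lab), open(d_lab_kitchen), open(d_office_dock)}
  ∪ add   = {at(lab), open(d_dock_lab), open(d_lab_kitchen), open(d_office_dock)}

== RESULT ==
["at(lab)", "open(d_dock_lab)", "open(d_lab_kitchen)", "open(d_office_dock)"]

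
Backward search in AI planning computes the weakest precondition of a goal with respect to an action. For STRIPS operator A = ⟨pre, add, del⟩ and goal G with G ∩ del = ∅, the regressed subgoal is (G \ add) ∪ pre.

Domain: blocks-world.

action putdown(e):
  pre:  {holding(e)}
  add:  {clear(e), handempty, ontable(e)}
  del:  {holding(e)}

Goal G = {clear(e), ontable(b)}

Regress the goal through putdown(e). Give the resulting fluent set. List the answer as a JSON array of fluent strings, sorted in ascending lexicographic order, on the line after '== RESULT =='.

Regress:
  G ∩ del = {}  (empty — regression defined)
  G \ add = {clear(e), ontable(b)} \ {clear(e), handempty, ontable(e)} = {ontable(b)}
  ∪ pre   = {ontable(b)} ∪ {holding(e)}
          = {holding(e), ontable(b)}

== RESULT ==
["holding(e)", "ontable(b)"]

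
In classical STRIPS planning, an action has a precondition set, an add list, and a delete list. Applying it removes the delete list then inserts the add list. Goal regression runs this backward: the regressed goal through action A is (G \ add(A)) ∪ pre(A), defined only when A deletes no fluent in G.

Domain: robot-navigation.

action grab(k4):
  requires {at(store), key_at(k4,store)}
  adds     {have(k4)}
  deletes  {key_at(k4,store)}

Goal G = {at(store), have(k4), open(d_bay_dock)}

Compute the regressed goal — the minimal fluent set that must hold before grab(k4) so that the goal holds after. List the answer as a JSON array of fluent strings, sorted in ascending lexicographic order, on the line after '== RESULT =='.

Regress:
  G ∩ del = {}  (empty — regression defined)
  G \ add = {at(store), have(k4), open(d_bay_dock)} \ {have(k4)} = {at(store), open(d_bay_dock)}
  ∪ pre   = {at(store), open(d_bay_dock)} ∪ {at(store), key_at(k4,store)}
          = {at(store), key_at(k4,store), open(d_bay_dock)}

== RESULT ==
["at(store)", "key_at(k4,store)", "open(d_bay_dock)"]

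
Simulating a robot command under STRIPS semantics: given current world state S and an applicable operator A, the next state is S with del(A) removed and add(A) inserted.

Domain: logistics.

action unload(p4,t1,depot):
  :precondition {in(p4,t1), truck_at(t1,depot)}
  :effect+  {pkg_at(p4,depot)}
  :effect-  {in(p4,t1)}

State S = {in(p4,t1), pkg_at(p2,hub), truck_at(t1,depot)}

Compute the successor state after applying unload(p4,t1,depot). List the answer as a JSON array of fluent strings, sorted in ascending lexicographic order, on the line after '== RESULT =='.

Progress:
  pre ⊆ S: {in(p4,t1), truck_at(t1,depot)} ⊆ S  — applicable
  S \ del = {pkg_at(p2,hub), truck_at(t1,depot)}
  ∪ add   = {pkg_at(p2,hub), pkg_at(p4,depot), truck_at(t1,depot)}

== RESULT ==
["pkg_at(p2,hub)", "pkg_at(p4,depot)", "truck_at(t1,depot)"]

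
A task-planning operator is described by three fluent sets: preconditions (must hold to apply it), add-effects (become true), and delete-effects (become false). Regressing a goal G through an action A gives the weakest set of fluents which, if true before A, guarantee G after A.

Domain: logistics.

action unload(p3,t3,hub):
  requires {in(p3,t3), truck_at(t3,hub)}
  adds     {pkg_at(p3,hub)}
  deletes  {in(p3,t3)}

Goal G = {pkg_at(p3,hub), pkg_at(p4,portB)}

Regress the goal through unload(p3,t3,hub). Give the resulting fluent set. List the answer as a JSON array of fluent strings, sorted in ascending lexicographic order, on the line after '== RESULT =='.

Compute (G \ add) ∪ pre:
  G ∩ del = {}  (empty — regression defined)
  G \ add = {pkg_at(p3,hub), pkg_at(p4,portB)} \ {pkg_at(p3,hub)} = {pkg_at(p4,portB)}
  ∪ pre   = {pkg_at(p4,portB)} ∪ {in(p3,t3), truck_at(t3,hub)}
          = {in(p3,t3), pkg_at(p4,portB), truck_at(t3,hub)}

== RESULT ==
["in(p3,t3)", "pkg_at(p4,portB)", "truck_at(t3,hub)"]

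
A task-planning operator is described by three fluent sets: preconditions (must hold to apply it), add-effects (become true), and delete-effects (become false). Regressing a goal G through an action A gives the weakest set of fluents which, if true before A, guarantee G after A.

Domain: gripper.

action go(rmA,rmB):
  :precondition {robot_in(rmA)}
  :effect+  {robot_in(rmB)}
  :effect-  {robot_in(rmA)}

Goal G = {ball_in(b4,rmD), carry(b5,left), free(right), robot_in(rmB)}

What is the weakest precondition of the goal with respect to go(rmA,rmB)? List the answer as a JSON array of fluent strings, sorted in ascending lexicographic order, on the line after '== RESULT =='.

Compute (G \ add) ∪ pre:
  G ∩ del = {}  (empty — regression defined)
  G \ add = {ball_in(b4,rmD), carry(b5,left), free(right), robot_in(rmB)} \ {robot_in(rmB)} = {ball_in(b4,rmD), carry(b5,left), free(right)}
  ∪ pre   = {ball_in(b4,rmD), carry(b5,left), free(right)} ∪ {robot_in(rmA)}
          = {ball_in(b4,rmD), carry(b5,left), free(right), robot_in(rmA)}

== RESULT ==
["ball_in(b4,rmD)", "carry(b5,left)", "free(right)", "robot_in(rmA)"]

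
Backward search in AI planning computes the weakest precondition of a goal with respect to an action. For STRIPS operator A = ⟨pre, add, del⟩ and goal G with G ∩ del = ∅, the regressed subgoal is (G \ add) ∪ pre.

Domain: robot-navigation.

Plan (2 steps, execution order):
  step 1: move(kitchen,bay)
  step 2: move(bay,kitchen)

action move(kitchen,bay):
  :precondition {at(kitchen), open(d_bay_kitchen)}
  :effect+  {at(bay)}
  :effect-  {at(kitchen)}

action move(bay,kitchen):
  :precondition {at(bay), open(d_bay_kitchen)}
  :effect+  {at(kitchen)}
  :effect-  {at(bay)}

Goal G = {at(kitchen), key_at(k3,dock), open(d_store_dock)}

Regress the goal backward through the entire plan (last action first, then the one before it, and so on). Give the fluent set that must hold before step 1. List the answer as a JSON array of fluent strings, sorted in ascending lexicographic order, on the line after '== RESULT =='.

Regress step by step:
  through step 2 (move(bay,kitchen)): drop {at(kitchen)}, keep {key_at(k3,dock), open(d_store_dock)}, require {at(bay), open(d_bay_kitchen)}
    → {at(bay), key_at(k3,dock), open(d_bay_kitchen), open(d_store_dock)}
  through step 1 (move(kitchen,bay)): drop {at(bay)}, keep {key_at(k3,dock), open(d_bay_kitchen), open(d_store_dock)}, require {at(kitchen), open(d_bay_kitchen)}
    → {at(kitchen), key_at(k3,dock), open(d_bay_kitchen), open(d_store_dock)}

== RESULT ==
["at(kitchen)", "key_at(k3,dock)", "open(d_bay_kitchen)", "open(d_store_dock)"]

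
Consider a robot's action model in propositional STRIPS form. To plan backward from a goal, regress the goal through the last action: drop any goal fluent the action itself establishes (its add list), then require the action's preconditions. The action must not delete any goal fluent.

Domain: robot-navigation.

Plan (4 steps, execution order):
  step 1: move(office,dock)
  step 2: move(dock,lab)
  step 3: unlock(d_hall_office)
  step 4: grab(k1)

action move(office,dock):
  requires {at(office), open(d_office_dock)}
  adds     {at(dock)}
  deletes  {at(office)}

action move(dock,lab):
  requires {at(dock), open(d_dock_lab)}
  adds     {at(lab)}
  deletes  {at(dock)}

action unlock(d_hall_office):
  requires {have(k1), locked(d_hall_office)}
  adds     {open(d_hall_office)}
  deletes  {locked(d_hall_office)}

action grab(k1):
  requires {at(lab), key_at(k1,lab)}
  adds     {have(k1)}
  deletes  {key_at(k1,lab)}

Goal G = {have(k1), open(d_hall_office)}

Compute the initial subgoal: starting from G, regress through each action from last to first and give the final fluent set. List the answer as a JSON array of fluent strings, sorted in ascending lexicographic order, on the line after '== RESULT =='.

Work backward from the goal:
  through step 4 (grab(k1)): drop {have(k1)}, keep {open(d_hall_office)}, require {at(lab), key_at(k1,lab)}
    → {at(lab), key_at(k1,lab), open(d_hall_office)}
  through step 3 (unlock(d_hall_office)): drop {open(d_hall_office)}, keep {at(lab), key_at(k1,lab)}, require {have(k1), locked(d_hall_office)}
    → {at(lab), have(k1), key_at(k1,lab), locked(d_hall_office)}
  through step 2 (move(dock,lab)): drop {at(lab)}, keep {have(k1), key_at(k1,lab), locked(d_hall_office)}, require {at(dock), open(d_dock_lab)}
    → {at(dock), have(k1), key_at(k1,lab), locked(d_hall_office), open(d_dock_lab)}
  through step 1 (move(office,dock)): drop {at(dock)}, keep {have(k1), key_at(k1,lab), locked(d_hall_office), open(d_dock_lab)}, require {at(office), open(d_office_dock)}
    → {at(office), have(k1), key_at(k1,lab), locked(d_hall_office), open(d_dock_lab), open(d_office_dock)}

== RESULT ==
["at(office)", "have(k1)", "key_at(k1,lab)", "locked(d_hall_office)", "open(d_dock_lab)", "open(d_office_dock)"]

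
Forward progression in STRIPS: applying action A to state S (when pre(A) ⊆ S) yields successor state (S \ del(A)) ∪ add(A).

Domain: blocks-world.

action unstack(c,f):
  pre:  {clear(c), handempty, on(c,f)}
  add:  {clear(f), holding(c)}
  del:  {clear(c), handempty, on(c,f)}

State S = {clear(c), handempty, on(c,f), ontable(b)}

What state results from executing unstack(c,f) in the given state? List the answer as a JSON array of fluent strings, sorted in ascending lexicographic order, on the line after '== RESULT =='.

Progress:
  pre ⊆ S: {clear(c), handempty, on(c,f)} ⊆ S  — applicable
  S \ del = {ontable(b)}
  ∪ add   = {clear(f), holding(c), ontable(b)}

== RESULT ==
["clear(f)", "holding(c)", "ontable(b)"]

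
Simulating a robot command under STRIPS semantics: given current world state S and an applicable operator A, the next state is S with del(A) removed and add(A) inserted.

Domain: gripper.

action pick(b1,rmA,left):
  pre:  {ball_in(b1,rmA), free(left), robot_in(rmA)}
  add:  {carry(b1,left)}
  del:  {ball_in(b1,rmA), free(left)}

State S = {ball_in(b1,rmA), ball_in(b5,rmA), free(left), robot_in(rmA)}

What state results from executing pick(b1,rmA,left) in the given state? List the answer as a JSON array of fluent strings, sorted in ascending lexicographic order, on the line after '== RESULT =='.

Compute (S \ del) ∪ add:
  pre ⊆ S: {ball_in(b1,rmA), free(left), robot_in(rmA)} ⊆ S  — applicable
  S \ del = {ball_in(b5,rmA), robot_in(rmA)}
  ∪ add   = {ball_in(b5,rmA), carry(b1,left), robot_in(rmA)}

== RESULT ==
["ball_in(b5,rmA)", "carry(b1,left)", "robot_in(rmA)"]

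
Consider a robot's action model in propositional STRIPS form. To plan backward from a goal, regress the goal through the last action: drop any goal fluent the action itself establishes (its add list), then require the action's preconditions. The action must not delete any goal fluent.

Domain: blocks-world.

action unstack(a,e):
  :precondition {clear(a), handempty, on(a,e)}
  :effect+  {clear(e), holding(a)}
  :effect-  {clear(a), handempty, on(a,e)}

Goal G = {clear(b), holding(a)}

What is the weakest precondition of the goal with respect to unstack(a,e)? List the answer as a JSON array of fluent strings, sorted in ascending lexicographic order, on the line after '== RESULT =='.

Compute (G \ add) ∪ pre:
  G ∩ del = {}  (empty — regression defined)
  G \ add = {clear(b), holding(a)} \ {clear(e), holding(a)} = {clear(b)}
  ∪ pre   = {clear(b)} ∪ {clear(a), handempty, on(a,e)}
          = {clear(a), clear(b), handempty, on(a,e)}

== RESULT ==
["clear(a)", "clear(b)", "handempty", "on(a,e)"]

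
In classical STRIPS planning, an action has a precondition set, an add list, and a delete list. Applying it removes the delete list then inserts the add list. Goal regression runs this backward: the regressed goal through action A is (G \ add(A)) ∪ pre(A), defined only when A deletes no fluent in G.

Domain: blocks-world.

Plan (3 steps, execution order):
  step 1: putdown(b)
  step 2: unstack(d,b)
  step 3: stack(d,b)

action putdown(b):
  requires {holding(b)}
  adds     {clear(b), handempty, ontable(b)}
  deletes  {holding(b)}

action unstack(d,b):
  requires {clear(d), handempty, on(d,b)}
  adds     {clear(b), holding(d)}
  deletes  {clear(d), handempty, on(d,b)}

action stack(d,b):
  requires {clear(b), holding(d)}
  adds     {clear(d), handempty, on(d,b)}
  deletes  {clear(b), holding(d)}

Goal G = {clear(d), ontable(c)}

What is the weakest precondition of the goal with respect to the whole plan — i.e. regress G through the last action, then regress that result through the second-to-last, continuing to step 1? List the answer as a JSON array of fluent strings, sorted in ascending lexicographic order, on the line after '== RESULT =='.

Work backward from the goal:
  through step 3 (stack(d,b)): drop {clear(d)}, keep {ontable(c)}, require {clear(b), holding(d)}
    → {clear(b), holding(d), ontable(c)}
  through step 2 (unstack(d,b)): drop {clear(b), holding(d)}, keep {ontable(c)}, require {clear(d), handempty, on(d,b)}
    → {clear(d), handempty, on(d,b), ontable(c)}
  through step 1 (putdown(b)): drop {handempty}, keep {clear(d), on(d,b), ontable(c)}, require {holding(b)}
    → {clear(d), holding(b), on(d,b), ontable(c)}

== RESULT ==
["clear(d)", "holding(b)", "on(d,b)", "ontable(c)"]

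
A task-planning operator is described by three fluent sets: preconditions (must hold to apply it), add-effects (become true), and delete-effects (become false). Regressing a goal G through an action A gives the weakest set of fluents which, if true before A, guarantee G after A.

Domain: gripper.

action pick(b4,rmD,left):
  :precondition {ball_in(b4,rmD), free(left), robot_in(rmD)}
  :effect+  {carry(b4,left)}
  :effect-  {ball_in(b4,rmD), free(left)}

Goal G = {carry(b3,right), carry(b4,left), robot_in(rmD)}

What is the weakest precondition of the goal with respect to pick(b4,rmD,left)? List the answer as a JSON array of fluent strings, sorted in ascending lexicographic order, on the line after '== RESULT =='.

Compute (G \ add) ∪ pre:
  G ∩ del = {}  (empty — regression defined)
  G \ add = {carry(b3,right), carry(b4,left), robot_in(rmD)} \ {carry(b4,left)} = {carry(b3,right), robot_in(rmD)}
  ∪ pre   = {carry(b3,right), robot_in(rmD)} ∪ {ball_in(b4,rmD), free(left), robot_in(rmD)}
          = {ball_in(b4,rmD), carry(b3,right), free(left), robot_in(rmD)}

== RESULT ==
["ball_in(b4,rmD)", "carry(b3,right)", "free(left)", "robot_in(rmD)"]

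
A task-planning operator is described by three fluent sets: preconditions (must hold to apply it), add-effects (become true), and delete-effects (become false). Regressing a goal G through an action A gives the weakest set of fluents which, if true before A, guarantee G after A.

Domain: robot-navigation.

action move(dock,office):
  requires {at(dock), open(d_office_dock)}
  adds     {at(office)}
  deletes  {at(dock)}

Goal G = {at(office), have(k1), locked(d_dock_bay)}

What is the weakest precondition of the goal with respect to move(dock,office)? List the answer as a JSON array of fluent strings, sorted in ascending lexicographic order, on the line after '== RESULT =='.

Regress:
  G ∩ del = {}  (empty — regression defined)
  G \ add = {at(office), have(k1), locked(d_dock_bay)} \ {at(office)} = {have(k1), locked(d_dock_bay)}
  ∪ pre   = {have(k1), locked(d_dock_bay)} ∪ {at(dock), open(d_office_dock)}
          = {at(dock), have(k1), locked(d_dock_bay), open(d_office_dock)}

== RESULT ==
["at(dock)", "have(k1)", "locked(d_dock_bay)", "open(d_office_dock)"]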